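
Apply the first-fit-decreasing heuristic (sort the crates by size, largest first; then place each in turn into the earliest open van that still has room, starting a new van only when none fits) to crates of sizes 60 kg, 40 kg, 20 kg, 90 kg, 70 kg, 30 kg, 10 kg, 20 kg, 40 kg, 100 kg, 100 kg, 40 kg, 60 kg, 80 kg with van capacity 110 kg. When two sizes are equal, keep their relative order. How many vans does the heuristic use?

8

Sorted descending: 100, 100, 90, 80, 70, 60, 60, 40, 40, 40, 30, 20, 20, 10.
  100 → van 1 (new)  [load 100/110]
  100 → van 2 (new)  [load 100/110]
  90 → van 3 (new)  [load 90/110]
  80 → van 4 (new)  [load 80/110]
  70 → van 5 (new)  [load 70/110]
  60 → van 6 (new)  [load 60/110]
  60 → van 7 (new)  [load 60/110]
  40 → van 5  [load 110/110]
  40 → van 6  [load 100/110]
  40 → van 7  [load 100/110]
  30 → van 4  [load 110/110]
  20 → van 3  [load 110/110]
  20 → van 8 (new)  [load 20/110]
  10 → van 1  [load 110/110]
8 vans opened.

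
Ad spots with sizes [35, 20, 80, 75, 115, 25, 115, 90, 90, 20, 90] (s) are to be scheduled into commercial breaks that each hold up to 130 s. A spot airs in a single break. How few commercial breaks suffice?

7

Total = 115 + 115 + 90 + 90 + 90 + 80 + 75 + 35 + 25 + 20 + 20 = 755 s.
Lower bound: ⌈755/130⌉ = 6 commercial breaks.
Also, 7 ad spots each exceed 65 s, and no two of those can share a break, so at least 7 commercial breaks are needed.
A packing using 7 commercial breaks:
  break 1: 115 = 115
  break 2: 115 = 115
  break 3: 90 + 35 = 125
  break 4: 90 + 25 = 115
  break 5: 90 + 20 + 20 = 130
  break 6: 80 = 80
  break 7: 75 = 75
This matches the lower bound, so 7 is optimal.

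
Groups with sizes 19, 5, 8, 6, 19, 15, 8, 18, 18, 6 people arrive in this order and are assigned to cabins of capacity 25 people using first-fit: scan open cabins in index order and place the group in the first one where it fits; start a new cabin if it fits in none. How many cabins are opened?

  19 → cabin 1 (new)  [load 19/25]
  5 → cabin 1  [load 24/25]
  8 → cabin 2 (new)  [load 8/25]
  6 → cabin 2  [load 14/25]
  19 → cabin 3 (new)  [load 19/25]
  15 → cabin 4 (new)  [load 15/25]
  8 → cabin 2  [load 22/25]
  18 → cabin 5 (new)  [load 18/25]
  18 → cabin 6 (new)  [load 18/25]
  6 → cabin 3  [load 25/25]
6 cabins opened.

6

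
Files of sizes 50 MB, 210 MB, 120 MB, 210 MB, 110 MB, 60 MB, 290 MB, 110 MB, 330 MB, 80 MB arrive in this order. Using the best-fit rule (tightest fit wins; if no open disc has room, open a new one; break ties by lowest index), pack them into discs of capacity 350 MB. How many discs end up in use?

5

  50 → disc 1 (new)  [load 50/350]
  210 → disc 1  [load 260/350]
  120 → disc 2 (new)  [load 120/350]
  210 → disc 2  [load 330/350]
  110 → disc 3 (new)  [load 110/350]
  60 → disc 1  [load 320/350]
  290 → disc 4 (new)  [load 290/350]
  110 → disc 3  [load 220/350]
  330 → disc 5 (new)  [load 330/350]
  80 → disc 3  [load 300/350]
5 discs opened.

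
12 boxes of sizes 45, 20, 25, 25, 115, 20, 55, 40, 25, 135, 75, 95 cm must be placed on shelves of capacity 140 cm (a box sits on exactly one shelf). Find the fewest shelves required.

Total = 135 + 115 + 95 + 75 + 55 + 45 + 40 + 25 + 25 + 25 + 20 + 20 = 675 cm.
Lower bound: ⌈675/140⌉ = 5 shelves.
A packing using 5 shelves:
  shelf 1: 135 = 135
  shelf 2: 115 + 25 = 140
  shelf 3: 95 + 45 = 140
  shelf 4: 75 + 55 = 130
  shelf 5: 40 + 25 + 25 + 20 + 20 = 130
This matches the lower bound, so 5 is optimal.

5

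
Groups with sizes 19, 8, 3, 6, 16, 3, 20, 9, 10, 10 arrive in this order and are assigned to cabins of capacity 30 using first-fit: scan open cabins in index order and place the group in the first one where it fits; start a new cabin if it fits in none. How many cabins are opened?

4

  19 → cabin 1 (new)  [load 19/30]
  8 → cabin 1  [load 27/30]
  3 → cabin 1  [load 30/30]
  6 → cabin 2 (new)  [load 6/30]
  16 → cabin 2  [load 22/30]
  3 → cabin 2  [load 25/30]
  20 → cabin 3 (new)  [load 20/30]
  9 → cabin 3  [load 29/30]
  10 → cabin 4 (new)  [load 10/30]
  10 → cabin 4  [load 20/30]
4 cabins opened.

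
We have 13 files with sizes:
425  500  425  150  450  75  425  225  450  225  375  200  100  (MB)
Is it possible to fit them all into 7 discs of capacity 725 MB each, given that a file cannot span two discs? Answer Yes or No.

Yes

A valid assignment using 7 discs:
  disc 1: 500 + 225 = 725
  disc 2: 450 + 225 = 675
  disc 3: 450 + 200 + 75 = 725
  disc 4: 425 + 150 + 100 = 675
  disc 5: 425 = 425
  disc 6: 425 = 425
  disc 7: 375 = 375
Every load is within 725 MB, so 7 discs suffice.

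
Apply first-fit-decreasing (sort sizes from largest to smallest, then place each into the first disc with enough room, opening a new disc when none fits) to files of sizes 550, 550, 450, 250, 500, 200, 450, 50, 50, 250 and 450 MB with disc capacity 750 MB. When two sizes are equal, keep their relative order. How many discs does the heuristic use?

6

Sorted descending: 550, 550, 500, 450, 450, 450, 250, 250, 200, 50, 50.
  550 → disc 1 (new)  [load 550/750]
  550 → disc 2 (new)  [load 550/750]
  500 → disc 3 (new)  [load 500/750]
  450 → disc 4 (new)  [load 450/750]
  450 → disc 5 (new)  [load 450/750]
  450 → disc 6 (new)  [load 450/750]
  250 → disc 3  [load 750/750]
  250 → disc 4  [load 700/750]
  200 → disc 1  [load 750/750]
  50 → disc 2  [load 600/750]
  50 → disc 2  [load 650/750]
6 discs opened.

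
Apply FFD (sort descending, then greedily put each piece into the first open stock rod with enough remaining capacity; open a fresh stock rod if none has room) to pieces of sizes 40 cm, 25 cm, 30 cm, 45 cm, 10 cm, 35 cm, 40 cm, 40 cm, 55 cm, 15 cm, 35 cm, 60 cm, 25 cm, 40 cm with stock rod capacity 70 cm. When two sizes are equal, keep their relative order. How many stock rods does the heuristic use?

Sorted descending: 60, 55, 45, 40, 40, 40, 40, 35, 35, 30, 25, 25, 15, 10.
  60 → stock rod 1 (new)  [load 60/70]
  55 → stock rod 2 (new)  [load 55/70]
  45 → stock rod 3 (new)  [load 45/70]
  40 → stock rod 4 (new)  [load 40/70]
  40 → stock rod 5 (new)  [load 40/70]
  40 → stock rod 6 (new)  [load 40/70]
  40 → stock rod 7 (new)  [load 40/70]
  35 → stock rod 8 (new)  [load 35/70]
  35 → stock rod 8  [load 70/70]
  30 → stock rod 4  [load 70/70]
  25 → stock rod 3  [load 70/70]
  25 → stock rod 5  [load 65/70]
  15 → stock rod 2  [load 70/70]
  10 → stock rod 1  [load 70/70]
8 stock rods opened.

8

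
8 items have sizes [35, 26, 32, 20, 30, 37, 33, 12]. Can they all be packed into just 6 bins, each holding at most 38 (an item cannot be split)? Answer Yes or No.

Total = 225; ⌈225/38⌉ = 6.
7 items each exceed half the capacity and cannot share a bin, forcing at least 7 bins.
At least 7 bins are required, but only 6 are allowed.

No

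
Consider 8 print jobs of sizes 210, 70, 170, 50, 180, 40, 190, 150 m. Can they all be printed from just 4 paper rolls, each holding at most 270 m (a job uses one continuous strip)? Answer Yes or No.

Total = 1060 m; ⌈1060/270⌉ = 4.
5 print jobs each exceed half the capacity and cannot share a roll, forcing at least 5 paper rolls.
At least 5 paper rolls are required, but only 4 are allowed.

No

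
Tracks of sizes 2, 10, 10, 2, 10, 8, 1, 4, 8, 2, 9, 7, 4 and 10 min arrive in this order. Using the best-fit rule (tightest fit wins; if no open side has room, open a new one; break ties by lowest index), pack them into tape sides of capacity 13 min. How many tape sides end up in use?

  2 → side 1 (new)  [load 2/13]
  10 → side 1  [load 12/13]
  10 → side 2 (new)  [load 10/13]
  2 → side 2  [load 12/13]
  10 → side 3 (new)  [load 10/13]
  8 → side 4 (new)  [load 8/13]
  1 → side 1  [load 13/13]
  4 → side 4  [load 12/13]
  8 → side 5 (new)  [load 8/13]
  2 → side 3  [load 12/13]
  9 → side 6 (new)  [load 9/13]
  7 → side 7 (new)  [load 7/13]
  4 → side 6  [load 13/13]
  10 → side 8 (new)  [load 10/13]
8 tape sides opened.

8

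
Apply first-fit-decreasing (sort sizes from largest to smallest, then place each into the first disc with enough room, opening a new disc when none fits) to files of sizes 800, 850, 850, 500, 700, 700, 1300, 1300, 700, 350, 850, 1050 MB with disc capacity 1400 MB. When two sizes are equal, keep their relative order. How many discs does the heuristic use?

Sorted descending: 1300, 1300, 1050, 850, 850, 850, 800, 700, 700, 700, 500, 350.
  1300 → disc 1 (new)  [load 1300/1400]
  1300 → disc 2 (new)  [load 1300/1400]
  1050 → disc 3 (new)  [load 1050/1400]
  850 → disc 4 (new)  [load 850/1400]
  850 → disc 5 (new)  [load 850/1400]
  850 → disc 6 (new)  [load 850/1400]
  800 → disc 7 (new)  [load 800/1400]
  700 → disc 8 (new)  [load 700/1400]
  700 → disc 8  [load 1400/1400]
  700 → disc 9 (new)  [load 700/1400]
  500 → disc 4  [load 1350/1400]
  350 → disc 3  [load 1400/1400]
9 discs opened.

9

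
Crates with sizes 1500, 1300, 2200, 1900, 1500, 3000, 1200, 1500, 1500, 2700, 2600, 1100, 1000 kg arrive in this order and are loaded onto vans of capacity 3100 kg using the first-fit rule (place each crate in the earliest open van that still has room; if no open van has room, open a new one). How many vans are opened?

9

  1500 → van 1 (new)  [load 1500/3100]
  1300 → van 1  [load 2800/3100]
  2200 → van 2 (new)  [load 2200/3100]
  1900 → van 3 (new)  [load 1900/3100]
  1500 → van 4 (new)  [load 1500/3100]
  3000 → van 5 (new)  [load 3000/3100]
  1200 → van 3  [load 3100/3100]
  1500 → van 4  [load 3000/3100]
  1500 → van 6 (new)  [load 1500/3100]
  2700 → van 7 (new)  [load 2700/3100]
  2600 → van 8 (new)  [load 2600/3100]
  1100 → van 6  [load 2600/3100]
  1000 → van 9 (new)  [load 1000/3100]
9 vans opened.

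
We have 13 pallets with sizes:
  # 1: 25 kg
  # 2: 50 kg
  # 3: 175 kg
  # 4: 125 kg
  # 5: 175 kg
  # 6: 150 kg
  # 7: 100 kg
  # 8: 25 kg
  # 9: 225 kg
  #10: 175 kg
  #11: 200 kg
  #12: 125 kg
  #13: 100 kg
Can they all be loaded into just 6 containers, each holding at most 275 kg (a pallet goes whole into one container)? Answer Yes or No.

Total = 1650 kg; ⌈1650/275⌉ = 6.
The bound of 6 does not rule out 6, but exhaustive search shows no assignment into 6 containers of capacity 275 kg exists — the minimum is 7.

No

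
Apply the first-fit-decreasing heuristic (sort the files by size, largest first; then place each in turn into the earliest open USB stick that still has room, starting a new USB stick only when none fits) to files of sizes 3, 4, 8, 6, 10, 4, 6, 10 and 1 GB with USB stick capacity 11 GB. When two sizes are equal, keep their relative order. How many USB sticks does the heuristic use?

5

Sorted descending: 10, 10, 8, 6, 6, 4, 4, 3, 1.
  10 → USB stick 1 (new)  [load 10/11]
  10 → USB stick 2 (new)  [load 10/11]
  8 → USB stick 3 (new)  [load 8/11]
  6 → USB stick 4 (new)  [load 6/11]
  6 → USB stick 5 (new)  [load 6/11]
  4 → USB stick 4  [load 10/11]
  4 → USB stick 5  [load 10/11]
  3 → USB stick 3  [load 11/11]
  1 → USB stick 1  [load 11/11]
5 USB sticks opened.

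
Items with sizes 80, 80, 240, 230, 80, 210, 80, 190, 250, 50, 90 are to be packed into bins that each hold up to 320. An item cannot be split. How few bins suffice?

Total = 250 + 240 + 230 + 210 + 190 + 90 + 80 + 80 + 80 + 80 + 50 = 1580.
Lower bound: ⌈1580/320⌉ = 5 bins.
A packing using 6 bins:
  bin 1: 250 + 50 = 300
  bin 2: 240 + 80 = 320
  bin 3: 230 + 90 = 320
  bin 4: 210 + 80 = 290
  bin 5: 190 + 80 = 270
  bin 6: 80 = 80
No arrangement into 5 bins stays within capacity, so 6 is optimal.

6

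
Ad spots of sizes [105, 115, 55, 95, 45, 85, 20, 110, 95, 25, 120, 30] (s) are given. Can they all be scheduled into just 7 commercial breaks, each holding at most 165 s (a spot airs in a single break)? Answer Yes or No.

Yes

A valid assignment using 7 commercial breaks:
  break 1: 120 + 45 = 165
  break 2: 115 + 30 + 20 = 165
  break 3: 110 + 55 = 165
  break 4: 105 + 25 = 130
  break 5: 95 = 95
  break 6: 95 = 95
  break 7: 85 = 85
Every load is within 165 s, so 7 commercial breaks suffice.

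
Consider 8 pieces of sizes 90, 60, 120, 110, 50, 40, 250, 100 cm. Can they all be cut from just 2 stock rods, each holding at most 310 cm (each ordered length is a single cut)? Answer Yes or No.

No

Total = 820 cm; ⌈820/310⌉ = 3.
At least 3 stock rods are required, but only 2 are allowed.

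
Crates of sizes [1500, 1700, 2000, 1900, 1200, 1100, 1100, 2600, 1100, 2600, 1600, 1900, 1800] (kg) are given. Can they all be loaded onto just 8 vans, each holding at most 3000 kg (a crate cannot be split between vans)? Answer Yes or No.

No

Total = 22100 kg; ⌈22100/3000⌉ = 8.
The bound of 8 does not rule out 8, but exhaustive search shows no assignment into 8 vans of capacity 3000 kg exists — the minimum is 9.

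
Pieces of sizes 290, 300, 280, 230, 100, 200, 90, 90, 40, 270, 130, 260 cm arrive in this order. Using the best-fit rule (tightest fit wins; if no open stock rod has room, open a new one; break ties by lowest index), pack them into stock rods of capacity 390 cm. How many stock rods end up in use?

  290 → stock rod 1 (new)  [load 290/390]
  300 → stock rod 2 (new)  [load 300/390]
  280 → stock rod 3 (new)  [load 280/390]
  230 → stock rod 4 (new)  [load 230/390]
  100 → stock rod 1  [load 390/390]
  200 → stock rod 5 (new)  [load 200/390]
  90 → stock rod 2  [load 390/390]
  90 → stock rod 3  [load 370/390]
  40 → stock rod 4  [load 270/390]
  270 → stock rod 6 (new)  [load 270/390]
  130 → stock rod 5  [load 330/390]
  260 → stock rod 7 (new)  [load 260/390]
7 stock rods opened.

7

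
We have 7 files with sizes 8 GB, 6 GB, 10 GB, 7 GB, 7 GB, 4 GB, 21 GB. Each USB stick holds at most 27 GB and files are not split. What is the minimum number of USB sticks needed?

3

Total = 21 + 10 + 8 + 7 + 7 + 6 + 4 = 63 GB.
Lower bound: ⌈63/27⌉ = 3 USB sticks.
A packing using 3 USB sticks:
  USB stick 1: 21 + 6 = 27
  USB stick 2: 10 + 8 + 7 = 25
  USB stick 3: 7 + 4 = 11
This matches the lower bound, so 3 is optimal.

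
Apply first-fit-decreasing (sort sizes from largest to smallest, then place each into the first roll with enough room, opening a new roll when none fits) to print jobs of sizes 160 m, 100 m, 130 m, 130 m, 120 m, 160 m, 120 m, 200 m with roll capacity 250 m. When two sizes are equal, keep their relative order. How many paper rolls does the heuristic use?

Sorted descending: 200, 160, 160, 130, 130, 120, 120, 100.
  200 → roll 1 (new)  [load 200/250]
  160 → roll 2 (new)  [load 160/250]
  160 → roll 3 (new)  [load 160/250]
  130 → roll 4 (new)  [load 130/250]
  130 → roll 5 (new)  [load 130/250]
  120 → roll 4  [load 250/250]
  120 → roll 5  [load 250/250]
  100 → roll 6 (new)  [load 100/250]
6 paper rolls opened.

6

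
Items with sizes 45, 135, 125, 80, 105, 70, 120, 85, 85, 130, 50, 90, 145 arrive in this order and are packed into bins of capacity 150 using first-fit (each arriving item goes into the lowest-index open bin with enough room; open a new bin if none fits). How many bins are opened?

  45 → bin 1 (new)  [load 45/150]
  135 → bin 2 (new)  [load 135/150]
  125 → bin 3 (new)  [load 125/150]
  80 → bin 1  [load 125/150]
  105 → bin 4 (new)  [load 105/150]
  70 → bin 5 (new)  [load 70/150]
  120 → bin 6 (new)  [load 120/150]
  85 → bin 7 (new)  [load 85/150]
  85 → bin 8 (new)  [load 85/150]
  130 → bin 9 (new)  [load 130/150]
  50 → bin 5  [load 120/150]
  90 → bin 10 (new)  [load 90/150]
  145 → bin 11 (new)  [load 145/150]
11 bins opened.

11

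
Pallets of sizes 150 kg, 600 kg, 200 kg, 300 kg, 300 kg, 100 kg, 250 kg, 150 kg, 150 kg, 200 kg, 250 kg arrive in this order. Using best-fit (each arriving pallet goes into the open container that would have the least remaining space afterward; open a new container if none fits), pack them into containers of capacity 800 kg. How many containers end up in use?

  150 → container 1 (new)  [load 150/800]
  600 → container 1  [load 750/800]
  200 → container 2 (new)  [load 200/800]
  300 → container 2  [load 500/800]
  300 → container 2  [load 800/800]
  100 → container 3 (new)  [load 100/800]
  250 → container 3  [load 350/800]
  150 → container 3  [load 500/800]
  150 → container 3  [load 650/800]
  200 → container 4 (new)  [load 200/800]
  250 → container 4  [load 450/800]
4 containers opened.

4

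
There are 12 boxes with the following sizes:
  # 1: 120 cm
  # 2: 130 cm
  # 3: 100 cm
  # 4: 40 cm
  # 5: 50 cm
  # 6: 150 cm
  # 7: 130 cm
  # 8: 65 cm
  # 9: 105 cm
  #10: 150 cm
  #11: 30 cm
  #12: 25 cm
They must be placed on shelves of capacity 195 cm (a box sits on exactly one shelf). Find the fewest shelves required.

7

Total = 150 + 150 + 130 + 130 + 120 + 105 + 100 + 65 + 50 + 40 + 30 + 25 = 1095 cm.
Lower bound: ⌈1095/195⌉ = 6 shelves.
Also, 7 boxes each exceed 195/2 cm, and no two of those can share a shelf, so at least 7 shelves are needed.
A packing using 7 shelves:
  shelf 1: 150 + 40 = 190
  shelf 2: 150 + 30 = 180
  shelf 3: 130 + 65 = 195
  shelf 4: 130 + 50 = 180
  shelf 5: 120 + 25 = 145
  shelf 6: 105 = 105
  shelf 7: 100 = 100
This matches the lower bound, so 7 is optimal.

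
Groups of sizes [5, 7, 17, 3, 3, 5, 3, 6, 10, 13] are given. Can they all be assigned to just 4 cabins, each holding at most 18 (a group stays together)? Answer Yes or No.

Total = 72; ⌈72/18⌉ = 4.
The bound of 4 does not rule out 4, but exhaustive search shows no assignment into 4 cabins of capacity 18 exists — the minimum is 5.

No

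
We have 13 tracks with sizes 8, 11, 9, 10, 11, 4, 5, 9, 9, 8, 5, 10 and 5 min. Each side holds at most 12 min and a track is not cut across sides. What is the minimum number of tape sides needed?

Total = 11 + 11 + 10 + 10 + 9 + 9 + 9 + 8 + 8 + 5 + 5 + 5 + 4 = 104 min.
Lower bound: ⌈104/12⌉ = 9 tape sides.
A packing using 11 tape sides:
  side 1: 11 = 11
  side 2: 11 = 11
  side 3: 10 = 10
  side 4: 10 = 10
  side 5: 9 = 9
  side 6: 9 = 9
  side 7: 9 = 9
  side 8: 8 + 4 = 12
  side 9: 8 = 8
  side 10: 5 + 5 = 10
  side 11: 5 = 5
No arrangement into 10 tape sides stays within capacity, so 11 is optimal.

11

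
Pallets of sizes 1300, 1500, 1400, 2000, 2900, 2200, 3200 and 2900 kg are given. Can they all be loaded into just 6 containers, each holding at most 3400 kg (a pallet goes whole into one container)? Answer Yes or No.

Yes

A valid assignment using 6 containers:
  container 1: 3200 = 3200
  container 2: 2900 = 2900
  container 3: 2900 = 2900
  container 4: 2200 = 2200
  container 5: 2000 + 1400 = 3400
  container 6: 1500 + 1300 = 2800
Every load is within 3400 kg, so 6 containers suffice.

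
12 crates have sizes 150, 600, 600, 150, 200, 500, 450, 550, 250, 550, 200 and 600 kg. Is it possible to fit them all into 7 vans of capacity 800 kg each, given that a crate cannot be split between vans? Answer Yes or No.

Yes

A valid assignment using 7 vans:
  van 1: 600 + 200 = 800
  van 2: 600 + 200 = 800
  van 3: 600 + 150 = 750
  van 4: 550 + 250 = 800
  van 5: 550 + 150 = 700
  van 6: 500 = 500
  van 7: 450 = 450
Every load is within 800 kg, so 7 vans suffice.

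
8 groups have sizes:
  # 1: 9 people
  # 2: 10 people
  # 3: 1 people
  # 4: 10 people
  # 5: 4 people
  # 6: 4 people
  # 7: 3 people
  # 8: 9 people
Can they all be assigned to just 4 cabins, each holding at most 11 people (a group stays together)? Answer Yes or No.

No

Total = 50 people; ⌈50/11⌉ = 5.
At least 5 cabins are required, but only 4 are allowed.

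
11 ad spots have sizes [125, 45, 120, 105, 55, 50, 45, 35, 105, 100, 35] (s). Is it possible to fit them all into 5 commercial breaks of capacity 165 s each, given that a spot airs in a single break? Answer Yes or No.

Total = 820 s; ⌈820/165⌉ = 5.
The bound of 5 does not rule out 5, but exhaustive search shows no assignment into 5 commercial breaks of capacity 165 s exists — the minimum is 6.

No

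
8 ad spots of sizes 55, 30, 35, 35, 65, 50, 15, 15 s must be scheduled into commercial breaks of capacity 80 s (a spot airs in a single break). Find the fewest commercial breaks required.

Total = 65 + 55 + 50 + 35 + 35 + 30 + 15 + 15 = 300 s.
Lower bound: ⌈300/80⌉ = 4 commercial breaks.
A packing using 4 commercial breaks:
  break 1: 65 + 15 = 80
  break 2: 55 + 15 = 70
  break 3: 50 + 30 = 80
  break 4: 35 + 35 = 70
This matches the lower bound, so 4 is optimal.

4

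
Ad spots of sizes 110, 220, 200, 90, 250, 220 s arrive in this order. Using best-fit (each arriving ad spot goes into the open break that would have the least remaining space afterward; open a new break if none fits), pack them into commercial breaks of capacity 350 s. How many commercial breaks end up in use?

  110 → break 1 (new)  [load 110/350]
  220 → break 1  [load 330/350]
  200 → break 2 (new)  [load 200/350]
  90 → break 2  [load 290/350]
  250 → break 3 (new)  [load 250/350]
  220 → break 4 (new)  [load 220/350]
4 commercial breaks opened.

4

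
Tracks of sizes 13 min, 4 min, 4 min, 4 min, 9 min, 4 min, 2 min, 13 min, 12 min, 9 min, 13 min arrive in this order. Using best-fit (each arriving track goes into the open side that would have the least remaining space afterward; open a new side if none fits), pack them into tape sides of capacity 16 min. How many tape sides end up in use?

  13 → side 1 (new)  [load 13/16]
  4 → side 2 (new)  [load 4/16]
  4 → side 2  [load 8/16]
  4 → side 2  [load 12/16]
  9 → side 3 (new)  [load 9/16]
  4 → side 2  [load 16/16]
  2 → side 1  [load 15/16]
  13 → side 4 (new)  [load 13/16]
  12 → side 5 (new)  [load 12/16]
  9 → side 6 (new)  [load 9/16]
  13 → side 7 (new)  [load 13/16]
7 tape sides opened.

7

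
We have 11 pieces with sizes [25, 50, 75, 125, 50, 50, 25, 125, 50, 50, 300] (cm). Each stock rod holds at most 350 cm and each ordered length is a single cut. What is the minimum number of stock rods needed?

3

Total = 300 + 125 + 125 + 75 + 50 + 50 + 50 + 50 + 50 + 25 + 25 = 925 cm.
Lower bound: ⌈925/350⌉ = 3 stock rods.
A packing using 3 stock rods:
  stock rod 1: 300 + 50 = 350
  stock rod 2: 125 + 125 + 75 + 25 = 350
  stock rod 3: 50 + 50 + 50 + 50 + 25 = 225
This matches the lower bound, so 3 is optimal.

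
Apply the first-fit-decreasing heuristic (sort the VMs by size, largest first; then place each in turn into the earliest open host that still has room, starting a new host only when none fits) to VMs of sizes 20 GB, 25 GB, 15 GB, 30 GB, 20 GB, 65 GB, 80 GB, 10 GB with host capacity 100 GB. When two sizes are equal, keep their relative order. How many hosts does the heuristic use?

3

Sorted descending: 80, 65, 30, 25, 20, 20, 15, 10.
  80 → host 1 (new)  [load 80/100]
  65 → host 2 (new)  [load 65/100]
  30 → host 2  [load 95/100]
  25 → host 3 (new)  [load 25/100]
  20 → host 1  [load 100/100]
  20 → host 3  [load 45/100]
  15 → host 3  [load 60/100]
  10 → host 3  [load 70/100]
3 hosts opened.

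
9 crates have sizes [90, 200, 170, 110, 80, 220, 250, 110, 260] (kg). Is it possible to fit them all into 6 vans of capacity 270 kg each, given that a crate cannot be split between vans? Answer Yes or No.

No

Total = 1490 kg; ⌈1490/270⌉ = 6.
The bound of 6 does not rule out 6, but exhaustive search shows no assignment into 6 vans of capacity 270 kg exists — the minimum is 7.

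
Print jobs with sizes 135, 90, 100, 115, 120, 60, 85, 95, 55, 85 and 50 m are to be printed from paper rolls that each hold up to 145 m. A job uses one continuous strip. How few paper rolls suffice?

8

Total = 135 + 120 + 115 + 100 + 95 + 90 + 85 + 85 + 60 + 55 + 50 = 990 m.
Lower bound: ⌈990/145⌉ = 7 paper rolls.
Also, 8 print jobs each exceed 145/2 m, and no two of those can share a roll, so at least 8 paper rolls are needed.
A packing using 8 paper rolls:
  roll 1: 135 = 135
  roll 2: 120 = 120
  roll 3: 115 = 115
  roll 4: 100 = 100
  roll 5: 95 + 50 = 145
  roll 6: 90 + 55 = 145
  roll 7: 85 + 60 = 145
  roll 8: 85 = 85
This matches the lower bound, so 8 is optimal.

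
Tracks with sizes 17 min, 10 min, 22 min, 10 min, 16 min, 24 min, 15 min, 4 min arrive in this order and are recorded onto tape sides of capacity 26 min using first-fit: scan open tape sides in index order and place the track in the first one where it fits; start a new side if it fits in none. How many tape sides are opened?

  17 → side 1 (new)  [load 17/26]
  10 → side 2 (new)  [load 10/26]
  22 → side 3 (new)  [load 22/26]
  10 → side 2  [load 20/26]
  16 → side 4 (new)  [load 16/26]
  24 → side 5 (new)  [load 24/26]
  15 → side 6 (new)  [load 15/26]
  4 → side 1  [load 21/26]
6 tape sides opened.

6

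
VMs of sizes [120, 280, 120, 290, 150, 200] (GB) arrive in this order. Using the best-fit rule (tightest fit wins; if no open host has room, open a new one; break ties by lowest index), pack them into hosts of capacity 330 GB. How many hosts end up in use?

  120 → host 1 (new)  [load 120/330]
  280 → host 2 (new)  [load 280/330]
  120 → host 1  [load 240/330]
  290 → host 3 (new)  [load 290/330]
  150 → host 4 (new)  [load 150/330]
  200 → host 5 (new)  [load 200/330]
5 hosts opened.

5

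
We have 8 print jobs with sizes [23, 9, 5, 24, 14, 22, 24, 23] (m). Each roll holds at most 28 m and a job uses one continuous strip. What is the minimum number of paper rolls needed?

Total = 24 + 24 + 23 + 23 + 22 + 14 + 9 + 5 = 144 m.
Lower bound: ⌈144/28⌉ = 6 paper rolls.
A packing using 6 paper rolls:
  roll 1: 24 = 24
  roll 2: 24 = 24
  roll 3: 23 + 5 = 28
  roll 4: 23 = 23
  roll 5: 22 = 22
  roll 6: 14 + 9 = 23
This matches the lower bound, so 6 is optimal.

6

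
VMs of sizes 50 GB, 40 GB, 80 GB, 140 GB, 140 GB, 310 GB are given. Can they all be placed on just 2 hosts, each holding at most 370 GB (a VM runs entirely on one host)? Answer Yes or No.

No

Total = 760 GB; ⌈760/370⌉ = 3.
At least 3 hosts are required, but only 2 are allowed.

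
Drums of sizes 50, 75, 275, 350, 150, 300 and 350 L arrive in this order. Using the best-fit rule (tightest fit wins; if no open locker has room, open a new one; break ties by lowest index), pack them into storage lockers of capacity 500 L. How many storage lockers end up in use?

4

  50 → locker 1 (new)  [load 50/500]
  75 → locker 1  [load 125/500]
  275 → locker 1  [load 400/500]
  350 → locker 2 (new)  [load 350/500]
  150 → locker 2  [load 500/500]
  300 → locker 3 (new)  [load 300/500]
  350 → locker 4 (new)  [load 350/500]
4 storage lockers opened.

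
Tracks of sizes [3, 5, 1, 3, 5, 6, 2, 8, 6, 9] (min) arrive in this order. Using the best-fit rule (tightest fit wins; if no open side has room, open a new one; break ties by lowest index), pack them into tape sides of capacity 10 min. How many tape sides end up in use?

6

  3 → side 1 (new)  [load 3/10]
  5 → side 1  [load 8/10]
  1 → side 1  [load 9/10]
  3 → side 2 (new)  [load 3/10]
  5 → side 2  [load 8/10]
  6 → side 3 (new)  [load 6/10]
  2 → side 2  [load 10/10]
  8 → side 4 (new)  [load 8/10]
  6 → side 5 (new)  [load 6/10]
  9 → side 6 (new)  [load 9/10]
6 tape sides opened.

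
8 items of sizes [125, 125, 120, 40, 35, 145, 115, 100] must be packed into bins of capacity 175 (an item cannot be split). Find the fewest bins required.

6

Total = 145 + 125 + 125 + 120 + 115 + 100 + 40 + 35 = 805.
Lower bound: ⌈805/175⌉ = 5 bins.
Also, 6 items each exceed 175/2, and no two of those can share a bin, so at least 6 bins are needed.
A packing using 6 bins:
  bin 1: 145 = 145
  bin 2: 125 + 40 = 165
  bin 3: 125 + 35 = 160
  bin 4: 120 = 120
  bin 5: 115 = 115
  bin 6: 100 = 100
This matches the lower bound, so 6 is optimal.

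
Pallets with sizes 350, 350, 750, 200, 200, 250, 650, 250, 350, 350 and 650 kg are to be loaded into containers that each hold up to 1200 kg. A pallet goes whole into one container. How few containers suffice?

Total = 750 + 650 + 650 + 350 + 350 + 350 + 350 + 250 + 250 + 200 + 200 = 4350 kg.
Lower bound: ⌈4350/1200⌉ = 4 containers.
A packing using 4 containers:
  container 1: 750 + 350 = 1100
  container 2: 650 + 350 + 200 = 1200
  container 3: 650 + 350 + 200 = 1200
  container 4: 350 + 250 + 250 = 850
This matches the lower bound, so 4 is optimal.

4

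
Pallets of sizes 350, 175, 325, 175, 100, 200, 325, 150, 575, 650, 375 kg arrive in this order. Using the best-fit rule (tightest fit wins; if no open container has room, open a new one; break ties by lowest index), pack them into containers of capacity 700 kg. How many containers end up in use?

6

  350 → container 1 (new)  [load 350/700]
  175 → container 1  [load 525/700]
  325 → container 2 (new)  [load 325/700]
  175 → container 1  [load 700/700]
  100 → container 2  [load 425/700]
  200 → container 2  [load 625/700]
  325 → container 3 (new)  [load 325/700]
  150 → container 3  [load 475/700]
  575 → container 4 (new)  [load 575/700]
  650 → container 5 (new)  [load 650/700]
  375 → container 6 (new)  [load 375/700]
6 containers opened.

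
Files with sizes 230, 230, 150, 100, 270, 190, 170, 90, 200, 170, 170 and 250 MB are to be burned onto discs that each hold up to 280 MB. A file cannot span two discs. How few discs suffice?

10

Total = 270 + 250 + 230 + 230 + 200 + 190 + 170 + 170 + 170 + 150 + 100 + 90 = 2220 MB.
Lower bound: ⌈2220/280⌉ = 8 discs.
Also, 10 files each exceed 140 MB, and no two of those can share a disc, so at least 10 discs are needed.
A packing using 10 discs:
  disc 1: 270 = 270
  disc 2: 250 = 250
  disc 3: 230 = 230
  disc 4: 230 = 230
  disc 5: 200 = 200
  disc 6: 190 + 90 = 280
  disc 7: 170 + 100 = 270
  disc 8: 170 = 170
  disc 9: 170 = 170
  disc 10: 150 = 150
This matches the lower bound, so 10 is optimal.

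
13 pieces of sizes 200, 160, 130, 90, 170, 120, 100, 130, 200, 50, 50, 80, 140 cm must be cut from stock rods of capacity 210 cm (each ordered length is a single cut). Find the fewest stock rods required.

9

Total = 200 + 200 + 170 + 160 + 140 + 130 + 130 + 120 + 100 + 90 + 80 + 50 + 50 = 1620 cm.
Lower bound: ⌈1620/210⌉ = 8 stock rods.
A packing using 9 stock rods:
  stock rod 1: 200 = 200
  stock rod 2: 200 = 200
  stock rod 3: 170 = 170
  stock rod 4: 160 + 50 = 210
  stock rod 5: 140 + 50 = 190
  stock rod 6: 130 + 80 = 210
  stock rod 7: 130 = 130
  stock rod 8: 120 + 90 = 210
  stock rod 9: 100 = 100
No arrangement into 8 stock rods stays within capacity, so 9 is optimal.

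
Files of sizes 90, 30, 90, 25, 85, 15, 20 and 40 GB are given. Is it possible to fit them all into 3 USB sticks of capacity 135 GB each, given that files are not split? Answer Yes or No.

Yes

A valid assignment using 3 USB sticks:
  USB stick 1: 90 + 40 = 130
  USB stick 2: 90 + 30 + 15 = 135
  USB stick 3: 85 + 25 + 20 = 130
Every load is within 135 GB, so 3 USB sticks suffice.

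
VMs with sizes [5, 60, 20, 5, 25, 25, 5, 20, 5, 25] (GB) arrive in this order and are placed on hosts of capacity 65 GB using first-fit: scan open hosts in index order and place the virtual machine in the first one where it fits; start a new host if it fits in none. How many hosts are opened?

  5 → host 1 (new)  [load 5/65]
  60 → host 1  [load 65/65]
  20 → host 2 (new)  [load 20/65]
  5 → host 2  [load 25/65]
  25 → host 2  [load 50/65]
  25 → host 3 (new)  [load 25/65]
  5 → host 2  [load 55/65]
  20 → host 3  [load 45/65]
  5 → host 2  [load 60/65]
  25 → host 4 (new)  [load 25/65]
4 hosts opened.

4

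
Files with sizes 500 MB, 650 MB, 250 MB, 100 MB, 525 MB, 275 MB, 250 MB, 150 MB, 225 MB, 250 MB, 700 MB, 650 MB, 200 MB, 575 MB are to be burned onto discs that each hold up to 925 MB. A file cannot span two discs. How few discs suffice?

Total = 700 + 650 + 650 + 575 + 525 + 500 + 275 + 250 + 250 + 250 + 225 + 200 + 150 + 100 = 5300 MB.
Lower bound: ⌈5300/925⌉ = 6 discs.
A packing using 6 discs:
  disc 1: 700 + 225 = 925
  disc 2: 650 + 275 = 925
  disc 3: 650 + 250 = 900
  disc 4: 575 + 250 + 100 = 925
  disc 5: 525 + 250 + 150 = 925
  disc 6: 500 + 200 = 700
This matches the lower bound, so 6 is optimal.

6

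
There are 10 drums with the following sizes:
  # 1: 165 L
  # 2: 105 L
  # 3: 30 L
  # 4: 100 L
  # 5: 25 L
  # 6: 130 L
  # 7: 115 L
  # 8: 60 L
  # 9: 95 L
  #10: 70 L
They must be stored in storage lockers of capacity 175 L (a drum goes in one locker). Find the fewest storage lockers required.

6

Total = 165 + 130 + 115 + 105 + 100 + 95 + 70 + 60 + 30 + 25 = 895 L.
Lower bound: ⌈895/175⌉ = 6 storage lockers.
A packing using 6 storage lockers:
  locker 1: 165 = 165
  locker 2: 130 + 30 = 160
  locker 3: 115 + 60 = 175
  locker 4: 105 + 70 = 175
  locker 5: 100 + 25 = 125
  locker 6: 95 = 95
This matches the lower bound, so 6 is optimal.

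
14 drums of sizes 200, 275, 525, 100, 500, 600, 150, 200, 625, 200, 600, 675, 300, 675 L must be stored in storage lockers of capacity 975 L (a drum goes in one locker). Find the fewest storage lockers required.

7

Total = 675 + 675 + 625 + 600 + 600 + 525 + 500 + 300 + 275 + 200 + 200 + 200 + 150 + 100 = 5625 L.
Lower bound: ⌈5625/975⌉ = 6 storage lockers.
Also, 7 drums each exceed 975/2 L, and no two of those can share a locker, so at least 7 storage lockers are needed.
A packing using 7 storage lockers:
  locker 1: 675 + 300 = 975
  locker 2: 675 + 275 = 950
  locker 3: 625 + 200 + 150 = 975
  locker 4: 600 + 200 + 100 = 900
  locker 5: 600 + 200 = 800
  locker 6: 525 = 525
  locker 7: 500 = 500
This matches the lower bound, so 7 is optimal.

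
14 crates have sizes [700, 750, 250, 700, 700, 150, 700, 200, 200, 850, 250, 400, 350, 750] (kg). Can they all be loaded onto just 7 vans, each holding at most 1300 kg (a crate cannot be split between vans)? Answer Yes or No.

Yes

A valid assignment using 7 vans:
  van 1: 850 + 400 = 1250
  van 2: 750 + 350 + 200 = 1300
  van 3: 750 + 250 + 250 = 1250
  van 4: 700 + 200 + 150 = 1050
  van 5: 700 = 700
  van 6: 700 = 700
  van 7: 700 = 700
Every load is within 1300 kg, so 7 vans suffice.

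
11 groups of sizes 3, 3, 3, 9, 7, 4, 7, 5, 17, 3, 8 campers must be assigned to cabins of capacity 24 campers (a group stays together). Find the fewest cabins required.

3

Total = 17 + 9 + 8 + 7 + 7 + 5 + 4 + 3 + 3 + 3 + 3 = 69 campers.
Lower bound: ⌈69/24⌉ = 3 cabins.
A packing using 3 cabins:
  cabin 1: 17 + 7 = 24
  cabin 2: 9 + 8 + 7 = 24
  cabin 3: 5 + 4 + 3 + 3 + 3 + 3 = 21
This matches the lower bound, so 3 is optimal.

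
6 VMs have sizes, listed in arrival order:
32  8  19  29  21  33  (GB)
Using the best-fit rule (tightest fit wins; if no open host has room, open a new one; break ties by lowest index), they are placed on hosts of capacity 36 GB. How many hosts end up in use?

  32 → host 1 (new)  [load 32/36]
  8 → host 2 (new)  [load 8/36]
  19 → host 2  [load 27/36]
  29 → host 3 (new)  [load 29/36]
  21 → host 4 (new)  [load 21/36]
  33 → host 5 (new)  [load 33/36]
5 hosts opened.

5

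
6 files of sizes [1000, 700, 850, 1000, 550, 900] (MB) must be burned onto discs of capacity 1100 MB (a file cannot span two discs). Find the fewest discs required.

Total = 1000 + 1000 + 900 + 850 + 700 + 550 = 5000 MB.
Lower bound: ⌈5000/1100⌉ = 5 discs.
A packing using 6 discs:
  disc 1: 1000 = 1000
  disc 2: 1000 = 1000
  disc 3: 900 = 900
  disc 4: 850 = 850
  disc 5: 700 = 700
  disc 6: 550 = 550
No arrangement into 5 discs stays within capacity, so 6 is optimal.

6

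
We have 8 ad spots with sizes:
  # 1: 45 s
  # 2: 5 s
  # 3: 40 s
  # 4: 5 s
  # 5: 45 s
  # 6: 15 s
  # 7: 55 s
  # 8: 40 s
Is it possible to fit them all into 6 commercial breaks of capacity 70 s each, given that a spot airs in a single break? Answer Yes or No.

A valid assignment using 5 commercial breaks:
  break 1: 55 + 15 = 70
  break 2: 45 + 5 + 5 = 55
  break 3: 45 = 45
  break 4: 40 = 40
  break 5: 40 = 40
That uses only 5 ≤ 6, so 6 commercial breaks are enough.

Yes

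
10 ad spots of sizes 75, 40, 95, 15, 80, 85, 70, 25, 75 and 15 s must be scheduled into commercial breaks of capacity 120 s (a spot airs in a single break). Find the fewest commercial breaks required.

6

Total = 95 + 85 + 80 + 75 + 75 + 70 + 40 + 25 + 15 + 15 = 575 s.
Lower bound: ⌈575/120⌉ = 5 commercial breaks.
Also, 6 ad spots each exceed 60 s, and no two of those can share a break, so at least 6 commercial breaks are needed.
A packing using 6 commercial breaks:
  break 1: 95 + 25 = 120
  break 2: 85 + 15 + 15 = 115
  break 3: 80 + 40 = 120
  break 4: 75 = 75
  break 5: 75 = 75
  break 6: 70 = 70
This matches the lower bound, so 6 is optimal.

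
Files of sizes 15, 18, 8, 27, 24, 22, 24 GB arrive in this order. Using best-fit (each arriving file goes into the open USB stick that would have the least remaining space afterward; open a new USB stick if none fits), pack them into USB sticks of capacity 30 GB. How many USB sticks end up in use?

  15 → USB stick 1 (new)  [load 15/30]
  18 → USB stick 2 (new)  [load 18/30]
  8 → USB stick 2  [load 26/30]
  27 → USB stick 3 (new)  [load 27/30]
  24 → USB stick 4 (new)  [load 24/30]
  22 → USB stick 5 (new)  [load 22/30]
  24 → USB stick 6 (new)  [load 24/30]
6 USB sticks opened.

6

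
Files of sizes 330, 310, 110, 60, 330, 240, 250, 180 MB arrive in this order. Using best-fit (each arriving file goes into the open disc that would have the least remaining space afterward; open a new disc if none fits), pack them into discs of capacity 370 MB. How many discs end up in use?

6

  330 → disc 1 (new)  [load 330/370]
  310 → disc 2 (new)  [load 310/370]
  110 → disc 3 (new)  [load 110/370]
  60 → disc 2  [load 370/370]
  330 → disc 4 (new)  [load 330/370]
  240 → disc 3  [load 350/370]
  250 → disc 5 (new)  [load 250/370]
  180 → disc 6 (new)  [load 180/370]
6 discs opened.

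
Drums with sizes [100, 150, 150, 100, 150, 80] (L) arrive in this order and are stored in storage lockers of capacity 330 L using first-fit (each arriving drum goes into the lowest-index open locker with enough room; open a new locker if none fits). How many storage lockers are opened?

3

  100 → locker 1 (new)  [load 100/330]
  150 → locker 1  [load 250/330]
  150 → locker 2 (new)  [load 150/330]
  100 → locker 2  [load 250/330]
  150 → locker 3 (new)  [load 150/330]
  80 → locker 1  [load 330/330]
3 storage lockers opened.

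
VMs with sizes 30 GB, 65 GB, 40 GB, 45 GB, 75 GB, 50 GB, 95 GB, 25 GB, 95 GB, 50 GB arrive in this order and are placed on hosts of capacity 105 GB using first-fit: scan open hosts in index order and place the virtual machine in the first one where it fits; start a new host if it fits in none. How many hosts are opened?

  30 → host 1 (new)  [load 30/105]
  65 → host 1  [load 95/105]
  40 → host 2 (new)  [load 40/105]
  45 → host 2  [load 85/105]
  75 → host 3 (new)  [load 75/105]
  50 → host 4 (new)  [load 50/105]
  95 → host 5 (new)  [load 95/105]
  25 → host 3  [load 100/105]
  95 → host 6 (new)  [load 95/105]
  50 → host 4  [load 100/105]
6 hosts opened.

6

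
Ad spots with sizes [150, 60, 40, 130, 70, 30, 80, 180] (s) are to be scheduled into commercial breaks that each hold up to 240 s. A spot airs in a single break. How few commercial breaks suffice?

4

Total = 180 + 150 + 130 + 80 + 70 + 60 + 40 + 30 = 740 s.
Lower bound: ⌈740/240⌉ = 4 commercial breaks.
A packing using 4 commercial breaks:
  break 1: 180 + 60 = 240
  break 2: 150 + 80 = 230
  break 3: 130 + 70 + 40 = 240
  break 4: 30 = 30
This matches the lower bound, so 4 is optimal.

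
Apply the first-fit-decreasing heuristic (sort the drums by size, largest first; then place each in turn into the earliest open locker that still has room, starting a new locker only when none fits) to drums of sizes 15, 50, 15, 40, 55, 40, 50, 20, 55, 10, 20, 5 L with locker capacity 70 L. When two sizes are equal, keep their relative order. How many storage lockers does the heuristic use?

Sorted descending: 55, 55, 50, 50, 40, 40, 20, 20, 15, 15, 10, 5.
  55 → locker 1 (new)  [load 55/70]
  55 → locker 2 (new)  [load 55/70]
  50 → locker 3 (new)  [load 50/70]
  50 → locker 4 (new)  [load 50/70]
  40 → locker 5 (new)  [load 40/70]
  40 → locker 6 (new)  [load 40/70]
  20 → locker 3  [load 70/70]
  20 → locker 4  [load 70/70]
  15 → locker 1  [load 70/70]
  15 → locker 2  [load 70/70]
  10 → locker 5  [load 50/70]
  5 → locker 5  [load 55/70]
6 storage lockers opened.

6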